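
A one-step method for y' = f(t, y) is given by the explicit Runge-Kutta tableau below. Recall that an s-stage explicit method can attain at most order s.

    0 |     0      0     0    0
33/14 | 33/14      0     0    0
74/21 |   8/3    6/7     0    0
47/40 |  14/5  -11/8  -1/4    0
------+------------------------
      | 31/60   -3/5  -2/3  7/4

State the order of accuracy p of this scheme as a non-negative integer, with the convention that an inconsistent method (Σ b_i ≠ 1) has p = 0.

b = (31/60, -3/5, -2/3, 7/4)
c = (0, 33/14, 74/21, 47/40)
Ac = (0, 0, 99/49, -1385/336)
Σ b_i: 31/60·1 + (-3/5)·1 + (-2/3)·1 + 7/4·1 = 1 ✓
b·c: (-3/5)·33/14 + (-2/3)·74/21 + 7/4·47/40 = -17209/10080 ≠ 1/2 ⇒ order 1.

1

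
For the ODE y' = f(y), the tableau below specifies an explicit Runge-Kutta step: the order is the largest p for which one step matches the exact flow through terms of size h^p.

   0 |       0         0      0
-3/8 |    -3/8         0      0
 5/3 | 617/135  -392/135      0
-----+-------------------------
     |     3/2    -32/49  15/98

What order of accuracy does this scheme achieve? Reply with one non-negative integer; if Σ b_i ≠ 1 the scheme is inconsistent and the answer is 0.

b = (3/2, -32/49, 15/98)
c = (0, -3/8, 5/3)
Ac = (0, 0, 49/45)
Σ b_i: 3/2·1 + (-32/49)·1 + 15/98·1 = 1 ✓
b·c: (-32/49)·(-3/8) + 15/98·5/3 = 1/2 ✓
b·c²: (-32/49)·9/64 + 15/98·25/9 = 1/3 ✓
b·Ac: 15/98·49/45 = 1/6 ✓; 3 stages ⇒ order 3.

3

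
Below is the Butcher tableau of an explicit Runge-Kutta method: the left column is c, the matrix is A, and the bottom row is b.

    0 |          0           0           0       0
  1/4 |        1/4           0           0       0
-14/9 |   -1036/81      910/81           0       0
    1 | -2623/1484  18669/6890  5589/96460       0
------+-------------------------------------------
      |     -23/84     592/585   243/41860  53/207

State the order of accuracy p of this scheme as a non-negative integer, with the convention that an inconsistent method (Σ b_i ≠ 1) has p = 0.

b = (-23/84, 592/585, 243/41860, 53/207)
c = (0, 1/4, -14/9, 1)
Ac = (0, 0, 455/162, 249/424)
Σ b_i: (-23/84)·1 + 592/585·1 + 243/41860·1 + 53/207·1 = 1 ✓
b·c: 592/585·1/4 + 243/41860·(-14/9) + 53/207·1 = 1/2 ✓
b·c²: 592/585·1/16 + 243/41860·196/81 + 53/207·1 = 1/3 ✓
b·Ac: 243/41860·455/162 + 53/207·249/424 = 1/6 ✓
b·c³: 592/585·1/64 + 243/41860·(-2744/729) + 53/207·1 = 1/4 ✓
b·(c∘Ac): 243/41860·(-3185/729) + 53/207·249/424 = 1/8 ✓
b·Ac²: 243/41860·455/648 + 53/207·525/1696 = 1/12 ✓
b·A²c: 53/207·69/424 = 1/24 ✓; 4 stages ⇒ order 4.

4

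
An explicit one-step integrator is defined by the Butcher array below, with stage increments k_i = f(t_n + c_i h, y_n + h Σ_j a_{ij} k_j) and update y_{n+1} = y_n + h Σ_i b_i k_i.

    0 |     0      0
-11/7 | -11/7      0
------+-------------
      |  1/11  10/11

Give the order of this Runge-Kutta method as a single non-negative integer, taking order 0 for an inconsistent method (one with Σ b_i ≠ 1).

b = (1/11, 10/11)
c = (0, -11/7)
Σ b_i: 1/11·1 + 10/11·1 = 1 ✓
b·c: 10/11·(-11/7) = -10/7 ≠ 1/2 ⇒ order 1.

1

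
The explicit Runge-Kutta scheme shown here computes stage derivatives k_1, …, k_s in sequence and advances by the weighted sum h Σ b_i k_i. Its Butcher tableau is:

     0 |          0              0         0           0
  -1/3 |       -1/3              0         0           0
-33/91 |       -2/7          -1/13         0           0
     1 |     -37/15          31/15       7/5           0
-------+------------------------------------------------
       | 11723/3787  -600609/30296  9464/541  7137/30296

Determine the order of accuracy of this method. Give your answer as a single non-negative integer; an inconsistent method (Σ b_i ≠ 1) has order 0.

b = (11723/3787, -600609/30296, 9464/541, 7137/30296)
c = (0, -1/3, -33/91, 1)
Ac = (0, 0, 1/39, -140/117)
Σ b_i: 11723/3787·1 + (-600609/30296)·1 + 9464/541·1 + 7137/30296·1 = 1 ✓
b·c: (-600609/30296)·(-1/3) + 9464/541·(-33/91) + 7137/30296·1 = 1/2 ✓
b·c²: (-600609/30296)·1/9 + 9464/541·1089/8281 + 7137/30296·1 = 1/3 ✓
b·Ac: 9464/541·1/39 + 7137/30296·(-140/117) = 1/6 ✓
b·c³: (-600609/30296)·(-1/27) + 9464/541·(-35937/753571) + 7137/30296·1 = 840991/6203106 ≠ 1/4 ⇒ order 3.
b·(c∘Ac): 9464/541·(-11/1183) + 7137/30296·(-140/117) = -481/1082 ≠ 1/8
b·Ac²: 9464/541·(-1/117) + 7137/30296·66076/159705 = -1614383/31015530 ≠ 1/12
b·A²c: 7137/30296·7/195 = 183/21640 ≠ 1/24

3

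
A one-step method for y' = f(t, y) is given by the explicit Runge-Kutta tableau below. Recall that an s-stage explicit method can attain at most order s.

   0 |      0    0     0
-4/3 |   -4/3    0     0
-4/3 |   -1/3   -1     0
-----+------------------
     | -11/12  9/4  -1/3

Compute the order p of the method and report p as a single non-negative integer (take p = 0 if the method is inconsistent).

1

b = (-11/12, 9/4, -1/3)
c = (0, -4/3, -4/3)
Ac = (0, 0, 4/3)
Σ b_i: (-11/12)·1 + 9/4·1 + (-1/3)·1 = 1 ✓
b·c: 9/4·(-4/3) + (-1/3)·(-4/3) = -23/9 ≠ 1/2 ⇒ order 1.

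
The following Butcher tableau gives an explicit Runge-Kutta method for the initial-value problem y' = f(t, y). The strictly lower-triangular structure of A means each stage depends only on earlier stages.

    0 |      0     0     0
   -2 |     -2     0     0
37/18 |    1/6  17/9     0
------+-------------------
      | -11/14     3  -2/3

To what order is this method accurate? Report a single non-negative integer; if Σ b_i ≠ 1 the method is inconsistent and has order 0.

0

b = (-11/14, 3, -2/3)
c = (0, -2, 37/18)
Ac = (0, 0, -34/9)
Σ b_i: (-11/14)·1 + 3·1 + (-2/3)·1 = 65/42 ≠ 1 ⇒ order 0.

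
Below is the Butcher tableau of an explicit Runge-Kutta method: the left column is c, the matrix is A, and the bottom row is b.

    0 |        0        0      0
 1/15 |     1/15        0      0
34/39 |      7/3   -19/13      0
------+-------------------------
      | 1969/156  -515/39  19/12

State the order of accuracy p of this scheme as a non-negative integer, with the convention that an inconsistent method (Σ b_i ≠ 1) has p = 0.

b = (1969/156, -515/39, 19/12)
c = (0, 1/15, 34/39)
Ac = (0, 0, -19/195)
Σ b_i: 1969/156·1 + (-515/39)·1 + 19/12·1 = 1 ✓
b·c: (-515/39)·1/15 + 19/12·34/39 = 1/2 ✓
b·c²: (-515/39)·1/225 + 19/12·1156/1521 = 26116/22815 ≠ 1/3 ⇒ order 2.
b·Ac: 19/12·(-19/195) = -361/2340 ≠ 1/6

2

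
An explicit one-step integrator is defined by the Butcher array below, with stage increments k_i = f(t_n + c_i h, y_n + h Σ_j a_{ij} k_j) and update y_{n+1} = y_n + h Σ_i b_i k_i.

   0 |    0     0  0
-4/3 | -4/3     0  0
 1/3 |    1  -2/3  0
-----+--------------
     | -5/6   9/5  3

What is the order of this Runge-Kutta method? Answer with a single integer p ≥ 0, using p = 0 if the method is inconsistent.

0

b = (-5/6, 9/5, 3)
c = (0, -4/3, 1/3)
Ac = (0, 0, 8/9)
Σ b_i: (-5/6)·1 + 9/5·1 + 3·1 = 119/30 ≠ 1 ⇒ order 0.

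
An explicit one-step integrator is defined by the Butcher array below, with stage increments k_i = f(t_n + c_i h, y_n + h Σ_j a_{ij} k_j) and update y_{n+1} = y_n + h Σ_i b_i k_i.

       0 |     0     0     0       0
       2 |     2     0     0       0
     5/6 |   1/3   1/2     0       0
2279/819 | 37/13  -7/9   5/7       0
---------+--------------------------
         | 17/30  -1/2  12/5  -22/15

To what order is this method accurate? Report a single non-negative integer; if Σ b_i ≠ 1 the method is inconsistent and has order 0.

1

b = (17/30, -1/2, 12/5, -22/15)
c = (0, 2, 5/6, 2279/819)
Ac = (0, 0, 1, -121/126)
Σ b_i: 17/30·1 + (-1/2)·1 + 12/5·1 + (-22/15)·1 = 1 ✓
b·c: (-1/2)·2 + 12/5·5/6 + (-22/15)·2279/819 = -37853/12285 ≠ 1/2 ⇒ order 1.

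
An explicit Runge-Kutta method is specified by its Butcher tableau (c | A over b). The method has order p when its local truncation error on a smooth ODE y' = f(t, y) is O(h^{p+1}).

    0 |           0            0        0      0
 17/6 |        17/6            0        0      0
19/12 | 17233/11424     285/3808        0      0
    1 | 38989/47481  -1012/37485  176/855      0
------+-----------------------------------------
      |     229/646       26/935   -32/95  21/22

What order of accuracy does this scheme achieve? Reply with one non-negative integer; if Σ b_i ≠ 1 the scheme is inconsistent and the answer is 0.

b = (229/646, 26/935, -32/95, 21/22)
c = (0, 17/6, 19/12, 1)
Ac = (0, 0, 95/448, 110/441)
Σ b_i: 229/646·1 + 26/935·1 + (-32/95)·1 + 21/22·1 = 1 ✓
b·c: 26/935·17/6 + (-32/95)·19/12 + 21/22·1 = 1/2 ✓
b·c²: 26/935·289/36 + (-32/95)·361/144 + 21/22·1 = 1/3 ✓
b·Ac: (-32/95)·95/448 + 21/22·110/441 = 1/6 ✓
b·c³: 26/935·4913/216 + (-32/95)·6859/1728 + 21/22·1 = 1/4 ✓
b·(c∘Ac): (-32/95)·1805/5376 + 21/22·110/441 = 1/8 ✓
b·Ac²: (-32/95)·1615/2688 + 21/22·44/147 = 1/12 ✓
b·A²c: 21/22·11/252 = 1/24 ✓; 4 stages ⇒ order 4.

4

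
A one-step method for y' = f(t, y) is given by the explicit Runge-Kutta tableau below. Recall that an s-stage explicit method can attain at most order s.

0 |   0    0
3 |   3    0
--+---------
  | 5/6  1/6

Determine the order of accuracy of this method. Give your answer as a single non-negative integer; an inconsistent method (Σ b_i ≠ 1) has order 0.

b = (5/6, 1/6)
c = (0, 3)
Σ b_i: 5/6·1 + 1/6·1 = 1 ✓
b·c: 1/6·3 = 1/2 ✓; 2 stages ⇒ order 2.

2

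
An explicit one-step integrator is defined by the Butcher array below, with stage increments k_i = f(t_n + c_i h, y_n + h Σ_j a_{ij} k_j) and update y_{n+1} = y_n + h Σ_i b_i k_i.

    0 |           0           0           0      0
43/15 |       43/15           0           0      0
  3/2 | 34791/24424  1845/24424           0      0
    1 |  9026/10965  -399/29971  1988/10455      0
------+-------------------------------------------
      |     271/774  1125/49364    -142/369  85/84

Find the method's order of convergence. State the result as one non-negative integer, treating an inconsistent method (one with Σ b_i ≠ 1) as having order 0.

b = (271/774, 1125/49364, -142/369, 85/84)
c = (0, 43/15, 3/2, 1)
Ac = (0, 0, 123/568, 21/85)
Σ b_i: 271/774·1 + 1125/49364·1 + (-142/369)·1 + 85/84·1 = 1 ✓
b·c: 1125/49364·43/15 + (-142/369)·3/2 + 85/84·1 = 1/2 ✓
b·c²: 1125/49364·1849/225 + (-142/369)·9/4 + 85/84·1 = 1/3 ✓
b·Ac: (-142/369)·123/568 + 85/84·21/85 = 1/6 ✓
b·c³: 1125/49364·79507/3375 + (-142/369)·27/8 + 85/84·1 = 1/4 ✓
b·(c∘Ac): (-142/369)·369/1136 + 85/84·21/85 = 1/8 ✓
b·Ac²: (-142/369)·1763/2840 + 85/84·406/1275 = 1/12 ✓
b·A²c: 85/84·7/170 = 1/24 ✓; 4 stages ⇒ order 4.

4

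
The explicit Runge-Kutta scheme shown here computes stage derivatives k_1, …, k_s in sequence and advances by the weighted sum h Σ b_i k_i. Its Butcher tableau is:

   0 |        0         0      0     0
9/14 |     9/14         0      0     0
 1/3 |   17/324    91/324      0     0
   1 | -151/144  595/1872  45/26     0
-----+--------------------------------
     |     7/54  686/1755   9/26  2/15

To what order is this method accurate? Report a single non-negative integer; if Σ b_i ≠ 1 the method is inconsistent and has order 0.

4

b = (7/54, 686/1755, 9/26, 2/15)
c = (0, 9/14, 1/3, 1)
Ac = (0, 0, 13/72, 25/32)
Σ b_i: 7/54·1 + 686/1755·1 + 9/26·1 + 2/15·1 = 1 ✓
b·c: 686/1755·9/14 + 9/26·1/3 + 2/15·1 = 1/2 ✓
b·c²: 686/1755·81/196 + 9/26·1/9 + 2/15·1 = 1/3 ✓
b·Ac: 9/26·13/72 + 2/15·25/32 = 1/6 ✓
b·c³: 686/1755·729/2744 + 9/26·1/27 + 2/15·1 = 1/4 ✓
b·(c∘Ac): 9/26·13/216 + 2/15·25/32 = 1/8 ✓
b·Ac²: 9/26·13/112 + 2/15·145/448 = 1/12 ✓
b·A²c: 2/15·5/16 = 1/24 ✓; 4 stages ⇒ order 4.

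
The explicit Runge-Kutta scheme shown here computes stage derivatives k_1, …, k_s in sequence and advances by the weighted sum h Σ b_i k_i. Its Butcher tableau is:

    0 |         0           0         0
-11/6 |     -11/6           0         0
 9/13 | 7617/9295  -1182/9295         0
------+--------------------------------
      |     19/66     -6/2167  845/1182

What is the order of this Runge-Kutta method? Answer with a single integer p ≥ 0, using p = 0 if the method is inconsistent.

b = (19/66, -6/2167, 845/1182)
c = (0, -11/6, 9/13)
Ac = (0, 0, 197/845)
Σ b_i: 19/66·1 + (-6/2167)·1 + 845/1182·1 = 1 ✓
b·c: (-6/2167)·(-11/6) + 845/1182·9/13 = 1/2 ✓
b·c²: (-6/2167)·121/36 + 845/1182·81/169 = 1/3 ✓
b·Ac: 845/1182·197/845 = 1/6 ✓; 3 stages ⇒ order 3.

3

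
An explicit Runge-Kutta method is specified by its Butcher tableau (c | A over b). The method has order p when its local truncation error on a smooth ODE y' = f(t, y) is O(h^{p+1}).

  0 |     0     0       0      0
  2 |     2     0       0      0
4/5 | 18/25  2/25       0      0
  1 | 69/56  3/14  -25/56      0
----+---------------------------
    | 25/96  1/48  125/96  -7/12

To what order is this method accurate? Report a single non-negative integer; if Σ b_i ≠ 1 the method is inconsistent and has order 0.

b = (25/96, 1/48, 125/96, -7/12)
c = (0, 2, 4/5, 1)
Ac = (0, 0, 4/25, 1/14)
Σ b_i: 25/96·1 + 1/48·1 + 125/96·1 + (-7/12)·1 = 1 ✓
b·c: 1/48·2 + 125/96·4/5 + (-7/12)·1 = 1/2 ✓
b·c²: 1/48·4 + 125/96·16/25 + (-7/12)·1 = 1/3 ✓
b·Ac: 125/96·4/25 + (-7/12)·1/14 = 1/6 ✓
b·c³: 1/48·8 + 125/96·64/125 + (-7/12)·1 = 1/4 ✓
b·(c∘Ac): 125/96·16/125 + (-7/12)·1/14 = 1/8 ✓
b·Ac²: 125/96·8/25 + (-7/12)·4/7 = 1/12 ✓
b·A²c: (-7/12)·(-1/14) = 1/24 ✓; 4 stages ⇒ order 4.

4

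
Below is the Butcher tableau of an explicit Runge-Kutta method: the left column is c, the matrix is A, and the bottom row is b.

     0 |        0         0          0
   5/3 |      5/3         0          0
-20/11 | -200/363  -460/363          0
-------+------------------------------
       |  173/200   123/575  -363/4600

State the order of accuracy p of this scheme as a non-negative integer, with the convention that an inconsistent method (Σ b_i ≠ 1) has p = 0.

3

b = (173/200, 123/575, -363/4600)
c = (0, 5/3, -20/11)
Ac = (0, 0, -2300/1089)
Σ b_i: 173/200·1 + 123/575·1 + (-363/4600)·1 = 1 ✓
b·c: 123/575·5/3 + (-363/4600)·(-20/11) = 1/2 ✓
b·c²: 123/575·25/9 + (-363/4600)·400/121 = 1/3 ✓
b·Ac: (-363/4600)·(-2300/1089) = 1/6 ✓; 3 stages ⇒ order 3.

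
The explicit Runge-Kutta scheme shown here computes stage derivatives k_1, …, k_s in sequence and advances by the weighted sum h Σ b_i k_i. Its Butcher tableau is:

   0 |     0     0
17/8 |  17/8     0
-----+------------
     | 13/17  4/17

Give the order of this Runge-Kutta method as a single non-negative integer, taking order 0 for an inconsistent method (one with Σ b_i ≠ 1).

b = (13/17, 4/17)
c = (0, 17/8)
Σ b_i: 13/17·1 + 4/17·1 = 1 ✓
b·c: 4/17·17/8 = 1/2 ✓; 2 stages ⇒ order 2.

2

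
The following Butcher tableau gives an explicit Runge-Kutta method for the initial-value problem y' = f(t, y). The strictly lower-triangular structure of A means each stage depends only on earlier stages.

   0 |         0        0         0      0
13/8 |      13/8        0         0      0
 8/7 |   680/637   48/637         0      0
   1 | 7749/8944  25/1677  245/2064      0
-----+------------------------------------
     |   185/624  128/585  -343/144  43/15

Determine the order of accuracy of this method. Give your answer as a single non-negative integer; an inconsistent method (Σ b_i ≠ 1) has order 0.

b = (185/624, 128/585, -343/144, 43/15)
c = (0, 13/8, 8/7, 1)
Ac = (0, 0, 6/49, 55/344)
Σ b_i: 185/624·1 + 128/585·1 + (-343/144)·1 + 43/15·1 = 1 ✓
b·c: 128/585·13/8 + (-343/144)·8/7 + 43/15·1 = 1/2 ✓
b·c²: 128/585·169/64 + (-343/144)·64/49 + 43/15·1 = 1/3 ✓
b·Ac: (-343/144)·6/49 + 43/15·55/344 = 1/6 ✓
b·c³: 128/585·2197/512 + (-343/144)·512/343 + 43/15·1 = 1/4 ✓
b·(c∘Ac): (-343/144)·48/343 + 43/15·55/344 = 1/8 ✓
b·Ac²: (-343/144)·39/196 + 43/15·535/2752 = 1/12 ✓
b·A²c: 43/15·5/344 = 1/24 ✓; 4 stages ⇒ order 4.

4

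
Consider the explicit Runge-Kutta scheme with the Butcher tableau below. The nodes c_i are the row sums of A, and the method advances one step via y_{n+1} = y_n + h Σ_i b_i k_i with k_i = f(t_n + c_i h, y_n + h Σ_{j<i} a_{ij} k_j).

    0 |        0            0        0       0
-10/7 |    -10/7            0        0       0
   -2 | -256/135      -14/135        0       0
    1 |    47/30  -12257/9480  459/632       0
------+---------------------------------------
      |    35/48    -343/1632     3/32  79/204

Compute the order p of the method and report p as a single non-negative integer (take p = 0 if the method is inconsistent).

4

b = (35/48, -343/1632, 3/32, 79/204)
c = (0, -10/7, -2, 1)
Ac = (0, 0, 4/27, 187/474)
Σ b_i: 35/48·1 + (-343/1632)·1 + 3/32·1 + 79/204·1 = 1 ✓
b·c: (-343/1632)·(-10/7) + 3/32·(-2) + 79/204·1 = 1/2 ✓
b·c²: (-343/1632)·100/49 + 3/32·4 + 79/204·1 = 1/3 ✓
b·Ac: 3/32·4/27 + 79/204·187/474 = 1/6 ✓
b·c³: (-343/1632)·(-1000/343) + 3/32·(-8) + 79/204·1 = 1/4 ✓
b·(c∘Ac): 3/32·(-8/27) + 79/204·187/474 = 1/8 ✓
b·Ac²: 3/32·(-40/189) + 79/204·442/1659 = 1/12 ✓
b·A²c: 79/204·17/158 = 1/24 ✓; 4 stages ⇒ order 4.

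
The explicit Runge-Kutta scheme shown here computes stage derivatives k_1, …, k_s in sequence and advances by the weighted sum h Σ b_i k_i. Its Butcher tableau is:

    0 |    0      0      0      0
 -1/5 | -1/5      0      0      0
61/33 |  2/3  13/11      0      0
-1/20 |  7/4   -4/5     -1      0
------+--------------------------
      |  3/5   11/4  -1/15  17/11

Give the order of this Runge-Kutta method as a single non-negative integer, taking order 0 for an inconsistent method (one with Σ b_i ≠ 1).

0

b = (3/5, 11/4, -1/15, 17/11)
c = (0, -1/5, 61/33, -1/20)
Ac = (0, 0, -13/55, -1393/825)
Σ b_i: 3/5·1 + 11/4·1 + (-1/15)·1 + 17/11·1 = 3187/660 ≠ 1 ⇒ order 0.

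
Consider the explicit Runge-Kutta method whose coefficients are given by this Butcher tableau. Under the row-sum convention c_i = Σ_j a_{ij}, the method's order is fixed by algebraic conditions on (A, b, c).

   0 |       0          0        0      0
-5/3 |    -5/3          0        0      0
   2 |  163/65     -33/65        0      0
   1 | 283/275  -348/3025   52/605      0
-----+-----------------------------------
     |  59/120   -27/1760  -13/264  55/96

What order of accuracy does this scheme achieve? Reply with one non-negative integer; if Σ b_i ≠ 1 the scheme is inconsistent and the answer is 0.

4

b = (59/120, -27/1760, -13/264, 55/96)
c = (0, -5/3, 2, 1)
Ac = (0, 0, 11/13, 4/11)
Σ b_i: 59/120·1 + (-27/1760)·1 + (-13/264)·1 + 55/96·1 = 1 ✓
b·c: (-27/1760)·(-5/3) + (-13/264)·2 + 55/96·1 = 1/2 ✓
b·c²: (-27/1760)·25/9 + (-13/264)·4 + 55/96·1 = 1/3 ✓
b·Ac: (-13/264)·11/13 + 55/96·4/11 = 1/6 ✓
b·c³: (-27/1760)·(-125/27) + (-13/264)·8 + 55/96·1 = 1/4 ✓
b·(c∘Ac): (-13/264)·22/13 + 55/96·4/11 = 1/8 ✓
b·Ac²: (-13/264)·(-55/39) + 55/96·4/165 = 1/12 ✓
b·A²c: 55/96·4/55 = 1/24 ✓; 4 stages ⇒ order 4.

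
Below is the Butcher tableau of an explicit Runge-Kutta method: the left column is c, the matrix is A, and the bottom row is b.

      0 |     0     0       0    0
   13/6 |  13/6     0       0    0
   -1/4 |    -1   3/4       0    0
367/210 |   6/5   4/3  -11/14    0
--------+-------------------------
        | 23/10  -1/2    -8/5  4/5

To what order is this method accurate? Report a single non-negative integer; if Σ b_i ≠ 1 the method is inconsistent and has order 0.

1

b = (23/10, -1/2, -8/5, 4/5)
c = (0, 13/6, -1/4, 367/210)
Ac = (0, 0, 13/8, 1555/504)
Σ b_i: 23/10·1 + (-1/2)·1 + (-8/5)·1 + 4/5·1 = 1 ✓
b·c: (-1/2)·13/6 + (-8/5)·(-1/4) + 4/5·367/210 = 1501/2100 ≠ 1/2 ⇒ order 1.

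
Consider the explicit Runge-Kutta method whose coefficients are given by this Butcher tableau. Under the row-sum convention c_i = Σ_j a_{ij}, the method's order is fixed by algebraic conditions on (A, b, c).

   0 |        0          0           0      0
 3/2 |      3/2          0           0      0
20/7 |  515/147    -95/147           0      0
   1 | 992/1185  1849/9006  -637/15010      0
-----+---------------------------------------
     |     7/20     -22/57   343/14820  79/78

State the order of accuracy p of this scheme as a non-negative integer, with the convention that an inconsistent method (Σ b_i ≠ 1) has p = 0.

4

b = (7/20, -22/57, 343/14820, 79/78)
c = (0, 3/2, 20/7, 1)
Ac = (0, 0, -95/98, 59/316)
Σ b_i: 7/20·1 + (-22/57)·1 + 343/14820·1 + 79/78·1 = 1 ✓
b·c: (-22/57)·3/2 + 343/14820·20/7 + 79/78·1 = 1/2 ✓
b·c²: (-22/57)·9/4 + 343/14820·400/49 + 79/78·1 = 1/3 ✓
b·Ac: 343/14820·(-95/98) + 79/78·59/316 = 1/6 ✓
b·c³: (-22/57)·27/8 + 343/14820·8000/343 + 79/78·1 = 1/4 ✓
b·(c∘Ac): 343/14820·(-950/343) + 79/78·59/316 = 1/8 ✓
b·Ac²: 343/14820·(-285/196) + 79/78·73/632 = 1/12 ✓
b·A²c: 79/78·13/316 = 1/24 ✓; 4 stages ⇒ order 4.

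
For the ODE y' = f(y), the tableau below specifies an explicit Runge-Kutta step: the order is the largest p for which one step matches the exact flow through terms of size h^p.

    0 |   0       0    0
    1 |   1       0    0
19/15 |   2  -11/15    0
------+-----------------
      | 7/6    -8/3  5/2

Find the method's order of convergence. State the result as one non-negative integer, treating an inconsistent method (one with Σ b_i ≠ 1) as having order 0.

2

b = (7/6, -8/3, 5/2)
c = (0, 1, 19/15)
Ac = (0, 0, -11/15)
Σ b_i: 7/6·1 + (-8/3)·1 + 5/2·1 = 1 ✓
b·c: (-8/3)·1 + 5/2·19/15 = 1/2 ✓
b·c²: (-8/3)·1 + 5/2·361/225 = 121/90 ≠ 1/3 ⇒ order 2.
b·Ac: 5/2·(-11/15) = -11/6 ≠ 1/6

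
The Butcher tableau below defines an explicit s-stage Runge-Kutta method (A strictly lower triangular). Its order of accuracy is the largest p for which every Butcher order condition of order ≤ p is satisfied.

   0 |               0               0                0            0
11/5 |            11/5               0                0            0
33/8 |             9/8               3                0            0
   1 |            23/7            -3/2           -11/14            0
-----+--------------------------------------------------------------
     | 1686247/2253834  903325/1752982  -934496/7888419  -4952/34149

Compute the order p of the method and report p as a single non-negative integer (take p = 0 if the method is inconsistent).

3

b = (1686247/2253834, 903325/1752982, -934496/7888419, -4952/34149)
c = (0, 11/5, 33/8, 1)
Ac = (0, 0, 33/5, -3663/560)
Σ b_i: 1686247/2253834·1 + 903325/1752982·1 + (-934496/7888419)·1 + (-4952/34149)·1 = 1 ✓
b·c: 903325/1752982·11/5 + (-934496/7888419)·33/8 + (-4952/34149)·1 = 1/2 ✓
b·c²: 903325/1752982·121/25 + (-934496/7888419)·1089/64 + (-4952/34149)·1 = 1/3 ✓
b·Ac: (-934496/7888419)·33/5 + (-4952/34149)·(-3663/560) = 1/6 ✓
b·c³: 903325/1752982·1331/125 + (-934496/7888419)·35937/512 + (-4952/34149)·1 = -8121889/2731920 ≠ 1/4 ⇒ order 3.
b·(c∘Ac): (-934496/7888419)·1089/40 + (-4952/34149)·(-3663/560) = -362813/159362 ≠ 1/8
b·Ac²: (-934496/7888419)·363/25 + (-4952/34149)·(-462099/22400) = 3473371/2731920 ≠ 1/12
b·A²c: (-4952/34149)·(-363/70) = 299596/398405 ≠ 1/24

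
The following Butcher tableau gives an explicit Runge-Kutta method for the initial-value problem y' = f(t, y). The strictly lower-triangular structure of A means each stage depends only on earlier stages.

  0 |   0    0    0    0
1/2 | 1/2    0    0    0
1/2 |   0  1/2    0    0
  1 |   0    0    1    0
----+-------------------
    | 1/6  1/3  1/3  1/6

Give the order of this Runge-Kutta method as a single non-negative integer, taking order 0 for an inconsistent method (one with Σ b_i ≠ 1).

b = (1/6, 1/3, 1/3, 1/6)
c = (0, 1/2, 1/2, 1)
Ac = (0, 0, 1/4, 1/2)
Σ b_i: 1/6·1 + 1/3·1 + 1/3·1 + 1/6·1 = 1 ✓
b·c: 1/3·1/2 + 1/3·1/2 + 1/6·1 = 1/2 ✓
b·c²: 1/3·1/4 + 1/3·1/4 + 1/6·1 = 1/3 ✓
b·Ac: 1/3·1/4 + 1/6·1/2 = 1/6 ✓
b·c³: 1/3·1/8 + 1/3·1/8 + 1/6·1 = 1/4 ✓
b·(c∘Ac): 1/3·1/8 + 1/6·1/2 = 1/8 ✓
b·Ac²: 1/3·1/8 + 1/6·1/4 = 1/12 ✓
b·A²c: 1/6·1/4 = 1/24 ✓; 4 stages ⇒ order 4.

4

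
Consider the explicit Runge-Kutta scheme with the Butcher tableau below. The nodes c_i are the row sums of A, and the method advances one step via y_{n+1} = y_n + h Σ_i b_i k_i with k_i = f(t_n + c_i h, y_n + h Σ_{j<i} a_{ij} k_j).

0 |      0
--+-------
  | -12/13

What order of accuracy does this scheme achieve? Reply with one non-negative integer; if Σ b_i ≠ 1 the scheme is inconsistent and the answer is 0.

0

b = (-12/13)
c = (0)
Σ b_i: (-12/13)·1 = -12/13 ≠ 1 ⇒ order 0.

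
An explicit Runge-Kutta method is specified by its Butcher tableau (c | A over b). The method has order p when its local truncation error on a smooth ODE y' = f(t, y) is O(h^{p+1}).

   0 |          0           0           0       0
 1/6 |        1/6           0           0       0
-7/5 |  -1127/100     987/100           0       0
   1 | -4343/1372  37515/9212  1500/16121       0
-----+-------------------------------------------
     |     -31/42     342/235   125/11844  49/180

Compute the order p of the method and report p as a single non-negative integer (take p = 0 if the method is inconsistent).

4

b = (-31/42, 342/235, 125/11844, 49/180)
c = (0, 1/6, -7/5, 1)
Ac = (0, 0, 329/200, 215/392)
Σ b_i: (-31/42)·1 + 342/235·1 + 125/11844·1 + 49/180·1 = 1 ✓
b·c: 342/235·1/6 + 125/11844·(-7/5) + 49/180·1 = 1/2 ✓
b·c²: 342/235·1/36 + 125/11844·49/25 + 49/180·1 = 1/3 ✓
b·Ac: 125/11844·329/200 + 49/180·215/392 = 1/6 ✓
b·c³: 342/235·1/216 + 125/11844·(-343/125) + 49/180·1 = 1/4 ✓
b·(c∘Ac): 125/11844·(-2303/1000) + 49/180·215/392 = 1/8 ✓
b·Ac²: 125/11844·329/1200 + 49/180·695/2352 = 1/12 ✓
b·A²c: 49/180·15/98 = 1/24 ✓; 4 stages ⇒ order 4.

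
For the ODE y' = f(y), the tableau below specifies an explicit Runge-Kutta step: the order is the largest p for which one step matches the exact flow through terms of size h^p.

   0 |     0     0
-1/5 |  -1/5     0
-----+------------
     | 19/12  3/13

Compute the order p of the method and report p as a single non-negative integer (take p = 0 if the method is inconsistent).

0

b = (19/12, 3/13)
c = (0, -1/5)
Σ b_i: 19/12·1 + 3/13·1 = 283/156 ≠ 1 ⇒ order 0.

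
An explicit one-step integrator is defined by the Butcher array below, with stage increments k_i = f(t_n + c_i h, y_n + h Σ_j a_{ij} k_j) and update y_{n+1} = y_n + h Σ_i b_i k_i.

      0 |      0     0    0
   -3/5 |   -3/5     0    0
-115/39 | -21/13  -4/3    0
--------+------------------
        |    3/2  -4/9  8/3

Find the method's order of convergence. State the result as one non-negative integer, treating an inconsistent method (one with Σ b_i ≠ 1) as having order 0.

0

b = (3/2, -4/9, 8/3)
c = (0, -3/5, -115/39)
Ac = (0, 0, 4/5)
Σ b_i: 3/2·1 + (-4/9)·1 + 8/3·1 = 67/18 ≠ 1 ⇒ order 0.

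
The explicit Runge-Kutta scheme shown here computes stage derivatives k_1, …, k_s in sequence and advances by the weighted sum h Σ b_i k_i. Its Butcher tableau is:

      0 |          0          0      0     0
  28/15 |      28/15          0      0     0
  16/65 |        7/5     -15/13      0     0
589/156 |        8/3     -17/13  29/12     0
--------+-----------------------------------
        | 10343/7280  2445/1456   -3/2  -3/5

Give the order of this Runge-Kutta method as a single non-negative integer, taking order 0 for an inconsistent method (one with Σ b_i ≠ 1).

b = (10343/7280, 2445/1456, -3/2, -3/5)
c = (0, 28/15, 16/65, 589/156)
Ac = (0, 0, -28/13, -24/13)
Σ b_i: 10343/7280·1 + 2445/1456·1 + (-3/2)·1 + (-3/5)·1 = 1 ✓
b·c: 2445/1456·28/15 + (-3/2)·16/65 + (-3/5)·589/156 = 1/2 ✓
b·c²: 2445/1456·784/225 + (-3/2)·256/4225 + (-3/5)·346921/24336 = -14523/5200 ≠ 1/3 ⇒ order 2.
b·Ac: (-3/2)·(-28/13) + (-3/5)·(-24/13) = 282/65 ≠ 1/6

2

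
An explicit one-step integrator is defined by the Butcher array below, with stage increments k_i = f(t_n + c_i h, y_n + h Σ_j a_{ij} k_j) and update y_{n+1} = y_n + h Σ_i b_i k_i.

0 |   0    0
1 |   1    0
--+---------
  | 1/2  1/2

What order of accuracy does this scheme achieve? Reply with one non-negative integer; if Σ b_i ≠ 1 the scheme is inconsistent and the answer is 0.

2

b = (1/2, 1/2)
c = (0, 1)
Σ b_i: 1/2·1 + 1/2·1 = 1 ✓
b·c: 1/2·1 = 1/2 ✓; 2 stages ⇒ order 2.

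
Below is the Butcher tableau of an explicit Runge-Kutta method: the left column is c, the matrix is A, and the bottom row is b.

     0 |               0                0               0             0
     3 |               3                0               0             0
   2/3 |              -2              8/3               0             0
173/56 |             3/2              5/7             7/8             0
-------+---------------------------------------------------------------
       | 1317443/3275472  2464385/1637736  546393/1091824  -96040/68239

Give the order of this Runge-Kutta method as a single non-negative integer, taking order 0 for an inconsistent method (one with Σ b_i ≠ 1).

b = (1317443/3275472, 2464385/1637736, 546393/1091824, -96040/68239)
c = (0, 3, 2/3, 173/56)
Ac = (0, 0, 8, 229/84)
Σ b_i: 1317443/3275472·1 + 2464385/1637736·1 + 546393/1091824·1 + (-96040/68239)·1 = 1 ✓
b·c: 2464385/1637736·3 + 546393/1091824·2/3 + (-96040/68239)·173/56 = 1/2 ✓
b·c²: 2464385/1637736·9 + 546393/1091824·4/9 + (-96040/68239)·29929/3136 = 1/3 ✓
b·Ac: 546393/1091824·8 + (-96040/68239)·229/84 = 1/6 ✓
b·c³: 2464385/1637736·27 + 546393/1091824·8/27 + (-96040/68239)·5177717/175616 = -28231183/39305664 ≠ 1/4 ⇒ order 3.
b·(c∘Ac): 546393/1091824·16/3 + (-96040/68239)·39617/4704 = -7520593/818868 ≠ 1/8
b·Ac²: 546393/1091824·24 + (-96040/68239)·859/126 = 2967131/1228302 ≠ 1/12
b·A²c: (-96040/68239)·7 = -672280/68239 ≠ 1/24

3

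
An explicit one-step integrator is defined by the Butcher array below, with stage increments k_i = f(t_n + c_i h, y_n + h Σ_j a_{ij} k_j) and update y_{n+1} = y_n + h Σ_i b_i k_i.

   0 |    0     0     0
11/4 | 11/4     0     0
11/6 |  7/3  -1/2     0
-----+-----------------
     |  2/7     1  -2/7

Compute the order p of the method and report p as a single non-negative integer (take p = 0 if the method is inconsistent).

b = (2/7, 1, -2/7)
c = (0, 11/4, 11/6)
Ac = (0, 0, -11/8)
Σ b_i: 2/7·1 + 1·1 + (-2/7)·1 = 1 ✓
b·c: 1·11/4 + (-2/7)·11/6 = 187/84 ≠ 1/2 ⇒ order 1.

1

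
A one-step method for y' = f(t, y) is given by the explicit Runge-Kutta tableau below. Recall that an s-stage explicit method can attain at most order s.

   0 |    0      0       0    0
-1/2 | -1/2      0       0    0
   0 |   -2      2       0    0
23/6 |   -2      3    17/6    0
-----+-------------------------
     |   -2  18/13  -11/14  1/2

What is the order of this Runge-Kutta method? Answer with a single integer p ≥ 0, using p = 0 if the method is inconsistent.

0

b = (-2, 18/13, -11/14, 1/2)
c = (0, -1/2, 0, 23/6)
Ac = (0, 0, -1, -3/2)
Σ b_i: (-2)·1 + 18/13·1 + (-11/14)·1 + 1/2·1 = -82/91 ≠ 1 ⇒ order 0.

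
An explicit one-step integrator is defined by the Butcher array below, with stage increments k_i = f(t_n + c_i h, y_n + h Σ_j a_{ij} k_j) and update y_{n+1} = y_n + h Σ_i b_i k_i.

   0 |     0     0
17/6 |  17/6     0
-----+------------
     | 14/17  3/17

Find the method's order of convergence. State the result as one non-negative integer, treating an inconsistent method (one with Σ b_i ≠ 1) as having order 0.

2

b = (14/17, 3/17)
c = (0, 17/6)
Σ b_i: 14/17·1 + 3/17·1 = 1 ✓
b·c: 3/17·17/6 = 1/2 ✓; 2 stages ⇒ order 2.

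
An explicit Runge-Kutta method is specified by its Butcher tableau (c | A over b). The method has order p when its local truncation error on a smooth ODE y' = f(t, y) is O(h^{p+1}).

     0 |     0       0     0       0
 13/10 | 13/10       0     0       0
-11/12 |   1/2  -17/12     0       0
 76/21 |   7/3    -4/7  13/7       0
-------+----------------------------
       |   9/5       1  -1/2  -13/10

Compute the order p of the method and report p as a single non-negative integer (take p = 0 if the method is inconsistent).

b = (9/5, 1, -1/2, -13/10)
c = (0, 13/10, -11/12, 76/21)
Ac = (0, 0, -221/120, -1027/420)
Σ b_i: 9/5·1 + 1·1 + (-1/2)·1 + (-13/10)·1 = 1 ✓
b·c: 1·13/10 + (-1/2)·(-11/12) + (-13/10)·76/21 = -165/56 ≠ 1/2 ⇒ order 1.

1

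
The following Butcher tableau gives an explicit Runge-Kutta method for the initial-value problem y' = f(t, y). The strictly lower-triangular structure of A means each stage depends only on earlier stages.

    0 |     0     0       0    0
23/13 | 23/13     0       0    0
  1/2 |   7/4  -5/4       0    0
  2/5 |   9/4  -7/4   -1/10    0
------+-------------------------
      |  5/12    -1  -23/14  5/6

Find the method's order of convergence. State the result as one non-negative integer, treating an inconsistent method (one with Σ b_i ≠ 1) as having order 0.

b = (5/12, -1, -23/14, 5/6)
c = (0, 23/13, 1/2, 2/5)
Ac = (0, 0, -115/52, -409/130)
Σ b_i: 5/12·1 + (-1)·1 + (-23/14)·1 + 5/6·1 = -39/28 ≠ 1 ⇒ order 0.

0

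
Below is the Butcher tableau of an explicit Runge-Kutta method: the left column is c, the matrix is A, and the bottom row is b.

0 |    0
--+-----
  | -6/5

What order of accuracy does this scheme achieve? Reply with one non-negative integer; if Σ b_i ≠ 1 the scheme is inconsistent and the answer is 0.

0

b = (-6/5)
c = (0)
Σ b_i: (-6/5)·1 = -6/5 ≠ 1 ⇒ order 0.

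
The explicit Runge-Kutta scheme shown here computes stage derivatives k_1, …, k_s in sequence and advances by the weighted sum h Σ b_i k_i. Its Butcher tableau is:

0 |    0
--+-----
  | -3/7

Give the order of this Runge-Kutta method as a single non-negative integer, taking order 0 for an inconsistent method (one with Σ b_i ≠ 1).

0

b = (-3/7)
c = (0)
Σ b_i: (-3/7)·1 = -3/7 ≠ 1 ⇒ order 0.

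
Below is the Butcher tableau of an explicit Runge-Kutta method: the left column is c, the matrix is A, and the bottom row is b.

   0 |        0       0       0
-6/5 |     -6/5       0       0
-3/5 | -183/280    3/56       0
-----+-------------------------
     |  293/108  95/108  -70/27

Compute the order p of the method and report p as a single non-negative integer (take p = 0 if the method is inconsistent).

3

b = (293/108, 95/108, -70/27)
c = (0, -6/5, -3/5)
Ac = (0, 0, -9/140)
Σ b_i: 293/108·1 + 95/108·1 + (-70/27)·1 = 1 ✓
b·c: 95/108·(-6/5) + (-70/27)·(-3/5) = 1/2 ✓
b·c²: 95/108·36/25 + (-70/27)·9/25 = 1/3 ✓
b·Ac: (-70/27)·(-9/140) = 1/6 ✓; 3 stages ⇒ order 3.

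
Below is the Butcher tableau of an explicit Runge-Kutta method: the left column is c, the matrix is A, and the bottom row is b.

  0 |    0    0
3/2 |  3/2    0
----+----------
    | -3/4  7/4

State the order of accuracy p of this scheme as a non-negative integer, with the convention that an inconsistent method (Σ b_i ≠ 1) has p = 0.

1

b = (-3/4, 7/4)
c = (0, 3/2)
Σ b_i: (-3/4)·1 + 7/4·1 = 1 ✓
b·c: 7/4·3/2 = 21/8 ≠ 1/2 ⇒ order 1.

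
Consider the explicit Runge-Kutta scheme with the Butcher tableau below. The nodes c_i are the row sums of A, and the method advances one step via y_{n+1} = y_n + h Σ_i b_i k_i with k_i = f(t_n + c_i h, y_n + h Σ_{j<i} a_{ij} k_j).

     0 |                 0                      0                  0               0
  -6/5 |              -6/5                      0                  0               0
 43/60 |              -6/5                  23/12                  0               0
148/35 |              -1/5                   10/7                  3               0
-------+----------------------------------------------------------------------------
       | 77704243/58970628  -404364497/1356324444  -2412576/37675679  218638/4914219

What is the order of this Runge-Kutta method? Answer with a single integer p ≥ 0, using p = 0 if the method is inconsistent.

3

b = (77704243/58970628, -404364497/1356324444, -2412576/37675679, 218638/4914219)
c = (0, -6/5, 43/60, 148/35)
Ac = (0, 0, -23/10, 61/140)
Σ b_i: 77704243/58970628·1 + (-404364497/1356324444)·1 + (-2412576/37675679)·1 + 218638/4914219·1 = 1 ✓
b·c: (-404364497/1356324444)·(-6/5) + (-2412576/37675679)·43/60 + 218638/4914219·148/35 = 1/2 ✓
b·c²: (-404364497/1356324444)·36/25 + (-2412576/37675679)·1849/3600 + 218638/4914219·21904/1225 = 1/3 ✓
b·Ac: (-2412576/37675679)·(-23/10) + 218638/4914219·61/140 = 1/6 ✓
b·c³: (-404364497/1356324444)·(-216/125) + (-2412576/37675679)·79507/216000 + 218638/4914219·3241792/42875 = 2210498359/573325550 ≠ 1/4 ⇒ order 3.
b·(c∘Ac): (-2412576/37675679)·(-989/600) + 218638/4914219·2257/1225 = 4607666/24571095 ≠ 1/8
b·Ac²: (-2412576/37675679)·69/25 + 218638/4914219·30223/8400 = -1964953/117941256 ≠ 1/12
b·A²c: 218638/4914219·(-69/10) = -2514337/8190365 ≠ 1/24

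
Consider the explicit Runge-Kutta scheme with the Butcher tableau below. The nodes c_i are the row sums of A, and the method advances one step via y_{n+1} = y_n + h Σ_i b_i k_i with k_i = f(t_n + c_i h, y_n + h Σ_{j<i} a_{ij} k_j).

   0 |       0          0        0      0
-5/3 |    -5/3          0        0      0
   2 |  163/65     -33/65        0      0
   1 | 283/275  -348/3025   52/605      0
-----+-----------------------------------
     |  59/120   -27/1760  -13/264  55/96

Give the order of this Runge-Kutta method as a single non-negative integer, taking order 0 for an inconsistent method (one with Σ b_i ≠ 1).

b = (59/120, -27/1760, -13/264, 55/96)
c = (0, -5/3, 2, 1)
Ac = (0, 0, 11/13, 4/11)
Σ b_i: 59/120·1 + (-27/1760)·1 + (-13/264)·1 + 55/96·1 = 1 ✓
b·c: (-27/1760)·(-5/3) + (-13/264)·2 + 55/96·1 = 1/2 ✓
b·c²: (-27/1760)·25/9 + (-13/264)·4 + 55/96·1 = 1/3 ✓
b·Ac: (-13/264)·11/13 + 55/96·4/11 = 1/6 ✓
b·c³: (-27/1760)·(-125/27) + (-13/264)·8 + 55/96·1 = 1/4 ✓
b·(c∘Ac): (-13/264)·22/13 + 55/96·4/11 = 1/8 ✓
b·Ac²: (-13/264)·(-55/39) + 55/96·4/165 = 1/12 ✓
b·A²c: 55/96·4/55 = 1/24 ✓; 4 stages ⇒ order 4.

4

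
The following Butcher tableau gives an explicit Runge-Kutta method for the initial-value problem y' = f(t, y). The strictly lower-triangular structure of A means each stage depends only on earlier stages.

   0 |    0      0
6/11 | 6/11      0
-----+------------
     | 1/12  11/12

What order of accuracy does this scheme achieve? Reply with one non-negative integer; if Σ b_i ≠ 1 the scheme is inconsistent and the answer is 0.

b = (1/12, 11/12)
c = (0, 6/11)
Σ b_i: 1/12·1 + 11/12·1 = 1 ✓
b·c: 11/12·6/11 = 1/2 ✓; 2 stages ⇒ order 2.

2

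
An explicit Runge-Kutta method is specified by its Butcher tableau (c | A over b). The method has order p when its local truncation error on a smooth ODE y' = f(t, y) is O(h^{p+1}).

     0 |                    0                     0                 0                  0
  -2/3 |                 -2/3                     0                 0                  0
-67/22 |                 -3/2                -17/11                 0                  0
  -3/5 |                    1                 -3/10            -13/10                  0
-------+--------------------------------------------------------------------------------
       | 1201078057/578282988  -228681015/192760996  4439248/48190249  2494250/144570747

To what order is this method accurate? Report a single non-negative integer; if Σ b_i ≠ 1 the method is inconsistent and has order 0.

3

b = (1201078057/578282988, -228681015/192760996, 4439248/48190249, 2494250/144570747)
c = (0, -2/3, -67/22, -3/5)
Ac = (0, 0, 34/33, 183/44)
Σ b_i: 1201078057/578282988·1 + (-228681015/192760996)·1 + 4439248/48190249·1 + 2494250/144570747·1 = 1 ✓
b·c: (-228681015/192760996)·(-2/3) + 4439248/48190249·(-67/22) + 2494250/144570747·(-3/5) = 1/2 ✓
b·c²: (-228681015/192760996)·4/9 + 4439248/48190249·4489/484 + 2494250/144570747·9/25 = 1/3 ✓
b·Ac: 4439248/48190249·34/33 + 2494250/144570747·183/44 = 1/6 ✓
b·c³: (-228681015/192760996)·(-8/27) + 4439248/48190249·(-300763/10648) + 2494250/144570747·(-27/125) = -10754476966/4770834651 ≠ 1/4 ⇒ order 3.
b·(c∘Ac): 4439248/48190249·(-1139/363) + 2494250/144570747·(-549/220) = -96023839/289141494 ≠ 1/8
b·Ac²: 4439248/48190249·(-68/99) + 2494250/144570747·(-177007/14520) = -1740369727/6361112868 ≠ 1/12
b·A²c: 2494250/144570747·(-221/165) = -10022350/433712241 ≠ 1/24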